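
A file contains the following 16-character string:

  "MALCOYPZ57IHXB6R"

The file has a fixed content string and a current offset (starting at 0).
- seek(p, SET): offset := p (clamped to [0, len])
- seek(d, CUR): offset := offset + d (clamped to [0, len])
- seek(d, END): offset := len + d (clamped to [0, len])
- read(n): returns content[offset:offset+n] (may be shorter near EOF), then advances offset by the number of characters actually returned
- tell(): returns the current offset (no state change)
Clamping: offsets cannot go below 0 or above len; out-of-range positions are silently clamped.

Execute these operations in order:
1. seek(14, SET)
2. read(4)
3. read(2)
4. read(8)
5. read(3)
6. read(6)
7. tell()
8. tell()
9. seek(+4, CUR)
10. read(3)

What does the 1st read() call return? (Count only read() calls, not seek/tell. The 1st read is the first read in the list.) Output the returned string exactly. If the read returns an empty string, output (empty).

After 1 (seek(14, SET)): offset=14
After 2 (read(4)): returned '6R', offset=16
After 3 (read(2)): returned '', offset=16
After 4 (read(8)): returned '', offset=16
After 5 (read(3)): returned '', offset=16
After 6 (read(6)): returned '', offset=16
After 7 (tell()): offset=16
After 8 (tell()): offset=16
After 9 (seek(+4, CUR)): offset=16
After 10 (read(3)): returned '', offset=16

Answer: 6R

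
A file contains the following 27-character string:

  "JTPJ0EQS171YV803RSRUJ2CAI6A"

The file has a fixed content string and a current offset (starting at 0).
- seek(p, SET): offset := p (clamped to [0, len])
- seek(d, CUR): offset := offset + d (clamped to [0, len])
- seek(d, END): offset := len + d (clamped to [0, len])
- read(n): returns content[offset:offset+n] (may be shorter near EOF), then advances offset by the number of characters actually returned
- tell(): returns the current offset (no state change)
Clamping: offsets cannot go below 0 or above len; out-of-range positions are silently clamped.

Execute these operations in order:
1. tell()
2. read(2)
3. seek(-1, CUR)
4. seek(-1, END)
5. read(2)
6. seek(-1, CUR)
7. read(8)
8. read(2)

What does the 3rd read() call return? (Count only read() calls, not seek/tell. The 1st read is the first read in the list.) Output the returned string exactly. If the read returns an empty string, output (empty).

Answer: A

Derivation:
After 1 (tell()): offset=0
After 2 (read(2)): returned 'JT', offset=2
After 3 (seek(-1, CUR)): offset=1
After 4 (seek(-1, END)): offset=26
After 5 (read(2)): returned 'A', offset=27
After 6 (seek(-1, CUR)): offset=26
After 7 (read(8)): returned 'A', offset=27
After 8 (read(2)): returned '', offset=27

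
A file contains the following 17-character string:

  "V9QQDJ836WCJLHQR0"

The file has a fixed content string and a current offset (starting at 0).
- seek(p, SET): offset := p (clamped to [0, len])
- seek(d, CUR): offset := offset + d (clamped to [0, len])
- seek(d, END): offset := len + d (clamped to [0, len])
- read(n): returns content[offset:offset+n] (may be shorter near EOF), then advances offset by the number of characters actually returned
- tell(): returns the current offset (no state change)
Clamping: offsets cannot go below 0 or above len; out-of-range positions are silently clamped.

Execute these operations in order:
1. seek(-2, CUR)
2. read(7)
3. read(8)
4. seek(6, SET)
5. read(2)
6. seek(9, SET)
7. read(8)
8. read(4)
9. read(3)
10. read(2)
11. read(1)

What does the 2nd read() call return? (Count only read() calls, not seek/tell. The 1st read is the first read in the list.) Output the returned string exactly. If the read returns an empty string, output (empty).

After 1 (seek(-2, CUR)): offset=0
After 2 (read(7)): returned 'V9QQDJ8', offset=7
After 3 (read(8)): returned '36WCJLHQ', offset=15
After 4 (seek(6, SET)): offset=6
After 5 (read(2)): returned '83', offset=8
After 6 (seek(9, SET)): offset=9
After 7 (read(8)): returned 'WCJLHQR0', offset=17
After 8 (read(4)): returned '', offset=17
After 9 (read(3)): returned '', offset=17
After 10 (read(2)): returned '', offset=17
After 11 (read(1)): returned '', offset=17

Answer: 36WCJLHQ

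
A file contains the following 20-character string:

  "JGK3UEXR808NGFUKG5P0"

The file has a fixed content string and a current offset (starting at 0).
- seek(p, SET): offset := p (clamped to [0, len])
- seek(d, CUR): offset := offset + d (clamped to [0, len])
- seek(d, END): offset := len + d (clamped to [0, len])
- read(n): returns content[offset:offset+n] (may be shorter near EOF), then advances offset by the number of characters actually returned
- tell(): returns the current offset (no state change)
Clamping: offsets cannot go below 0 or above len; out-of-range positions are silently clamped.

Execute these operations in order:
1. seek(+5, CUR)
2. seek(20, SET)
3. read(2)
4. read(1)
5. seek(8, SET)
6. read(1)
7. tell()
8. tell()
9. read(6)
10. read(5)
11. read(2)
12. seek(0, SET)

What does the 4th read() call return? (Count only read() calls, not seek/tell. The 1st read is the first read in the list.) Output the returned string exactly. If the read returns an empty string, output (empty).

After 1 (seek(+5, CUR)): offset=5
After 2 (seek(20, SET)): offset=20
After 3 (read(2)): returned '', offset=20
After 4 (read(1)): returned '', offset=20
After 5 (seek(8, SET)): offset=8
After 6 (read(1)): returned '8', offset=9
After 7 (tell()): offset=9
After 8 (tell()): offset=9
After 9 (read(6)): returned '08NGFU', offset=15
After 10 (read(5)): returned 'KG5P0', offset=20
After 11 (read(2)): returned '', offset=20
After 12 (seek(0, SET)): offset=0

Answer: 08NGFU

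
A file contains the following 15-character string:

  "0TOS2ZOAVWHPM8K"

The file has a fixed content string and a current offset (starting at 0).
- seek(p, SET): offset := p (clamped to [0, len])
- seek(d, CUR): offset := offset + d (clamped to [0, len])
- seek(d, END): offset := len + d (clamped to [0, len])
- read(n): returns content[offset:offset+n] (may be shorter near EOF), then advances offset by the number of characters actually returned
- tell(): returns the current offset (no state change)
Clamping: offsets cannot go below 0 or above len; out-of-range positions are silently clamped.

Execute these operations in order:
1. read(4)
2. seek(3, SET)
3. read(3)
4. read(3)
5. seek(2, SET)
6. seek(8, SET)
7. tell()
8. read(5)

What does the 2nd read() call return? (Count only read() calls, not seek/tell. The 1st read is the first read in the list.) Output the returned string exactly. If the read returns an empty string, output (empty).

Answer: S2Z

Derivation:
After 1 (read(4)): returned '0TOS', offset=4
After 2 (seek(3, SET)): offset=3
After 3 (read(3)): returned 'S2Z', offset=6
After 4 (read(3)): returned 'OAV', offset=9
After 5 (seek(2, SET)): offset=2
After 6 (seek(8, SET)): offset=8
After 7 (tell()): offset=8
After 8 (read(5)): returned 'VWHPM', offset=13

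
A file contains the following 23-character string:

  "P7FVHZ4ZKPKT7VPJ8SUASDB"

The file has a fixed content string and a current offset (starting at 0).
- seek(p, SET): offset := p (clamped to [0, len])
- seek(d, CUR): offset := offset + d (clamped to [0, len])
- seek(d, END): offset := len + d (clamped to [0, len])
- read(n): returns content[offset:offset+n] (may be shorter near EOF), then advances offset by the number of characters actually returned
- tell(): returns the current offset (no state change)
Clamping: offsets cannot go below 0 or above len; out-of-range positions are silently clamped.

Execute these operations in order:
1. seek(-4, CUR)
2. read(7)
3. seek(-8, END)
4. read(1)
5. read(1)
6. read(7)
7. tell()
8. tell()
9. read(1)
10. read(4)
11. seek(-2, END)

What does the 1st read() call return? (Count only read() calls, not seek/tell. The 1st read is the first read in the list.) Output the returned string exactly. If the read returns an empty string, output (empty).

After 1 (seek(-4, CUR)): offset=0
After 2 (read(7)): returned 'P7FVHZ4', offset=7
After 3 (seek(-8, END)): offset=15
After 4 (read(1)): returned 'J', offset=16
After 5 (read(1)): returned '8', offset=17
After 6 (read(7)): returned 'SUASDB', offset=23
After 7 (tell()): offset=23
After 8 (tell()): offset=23
After 9 (read(1)): returned '', offset=23
After 10 (read(4)): returned '', offset=23
After 11 (seek(-2, END)): offset=21

Answer: P7FVHZ4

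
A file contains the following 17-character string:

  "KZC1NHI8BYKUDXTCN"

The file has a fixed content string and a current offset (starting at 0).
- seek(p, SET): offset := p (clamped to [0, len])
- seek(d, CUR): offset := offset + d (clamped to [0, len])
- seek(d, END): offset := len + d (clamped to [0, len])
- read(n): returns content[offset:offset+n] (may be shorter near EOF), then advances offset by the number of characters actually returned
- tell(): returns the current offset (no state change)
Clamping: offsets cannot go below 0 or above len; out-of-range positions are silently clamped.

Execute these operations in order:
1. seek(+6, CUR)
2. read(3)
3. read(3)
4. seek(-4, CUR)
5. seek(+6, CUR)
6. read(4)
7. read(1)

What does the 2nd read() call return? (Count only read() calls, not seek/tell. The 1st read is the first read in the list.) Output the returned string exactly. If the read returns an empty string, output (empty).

Answer: YKU

Derivation:
After 1 (seek(+6, CUR)): offset=6
After 2 (read(3)): returned 'I8B', offset=9
After 3 (read(3)): returned 'YKU', offset=12
After 4 (seek(-4, CUR)): offset=8
After 5 (seek(+6, CUR)): offset=14
After 6 (read(4)): returned 'TCN', offset=17
After 7 (read(1)): returned '', offset=17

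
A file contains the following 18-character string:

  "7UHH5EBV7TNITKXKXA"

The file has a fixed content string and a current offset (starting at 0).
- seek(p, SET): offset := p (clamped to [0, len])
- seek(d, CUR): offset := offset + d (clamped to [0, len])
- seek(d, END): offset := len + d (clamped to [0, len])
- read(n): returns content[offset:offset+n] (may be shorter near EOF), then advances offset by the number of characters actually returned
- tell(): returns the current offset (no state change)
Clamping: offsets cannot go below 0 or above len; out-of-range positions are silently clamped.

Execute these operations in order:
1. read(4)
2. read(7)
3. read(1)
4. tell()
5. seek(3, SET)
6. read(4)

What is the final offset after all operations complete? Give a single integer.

After 1 (read(4)): returned '7UHH', offset=4
After 2 (read(7)): returned '5EBV7TN', offset=11
After 3 (read(1)): returned 'I', offset=12
After 4 (tell()): offset=12
After 5 (seek(3, SET)): offset=3
After 6 (read(4)): returned 'H5EB', offset=7

Answer: 7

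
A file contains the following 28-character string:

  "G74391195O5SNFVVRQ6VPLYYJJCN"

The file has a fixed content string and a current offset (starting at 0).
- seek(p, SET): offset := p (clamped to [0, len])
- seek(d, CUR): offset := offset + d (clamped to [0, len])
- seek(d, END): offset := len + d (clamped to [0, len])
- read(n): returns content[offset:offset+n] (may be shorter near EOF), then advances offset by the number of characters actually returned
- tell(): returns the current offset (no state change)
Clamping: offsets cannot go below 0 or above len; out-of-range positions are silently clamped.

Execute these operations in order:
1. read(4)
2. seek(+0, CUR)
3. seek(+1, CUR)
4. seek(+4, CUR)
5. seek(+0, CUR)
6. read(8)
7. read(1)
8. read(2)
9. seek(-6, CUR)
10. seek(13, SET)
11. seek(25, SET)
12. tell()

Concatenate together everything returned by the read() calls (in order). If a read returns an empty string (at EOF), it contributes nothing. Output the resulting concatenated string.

After 1 (read(4)): returned 'G743', offset=4
After 2 (seek(+0, CUR)): offset=4
After 3 (seek(+1, CUR)): offset=5
After 4 (seek(+4, CUR)): offset=9
After 5 (seek(+0, CUR)): offset=9
After 6 (read(8)): returned 'O5SNFVVR', offset=17
After 7 (read(1)): returned 'Q', offset=18
After 8 (read(2)): returned '6V', offset=20
After 9 (seek(-6, CUR)): offset=14
After 10 (seek(13, SET)): offset=13
After 11 (seek(25, SET)): offset=25
After 12 (tell()): offset=25

Answer: G743O5SNFVVRQ6V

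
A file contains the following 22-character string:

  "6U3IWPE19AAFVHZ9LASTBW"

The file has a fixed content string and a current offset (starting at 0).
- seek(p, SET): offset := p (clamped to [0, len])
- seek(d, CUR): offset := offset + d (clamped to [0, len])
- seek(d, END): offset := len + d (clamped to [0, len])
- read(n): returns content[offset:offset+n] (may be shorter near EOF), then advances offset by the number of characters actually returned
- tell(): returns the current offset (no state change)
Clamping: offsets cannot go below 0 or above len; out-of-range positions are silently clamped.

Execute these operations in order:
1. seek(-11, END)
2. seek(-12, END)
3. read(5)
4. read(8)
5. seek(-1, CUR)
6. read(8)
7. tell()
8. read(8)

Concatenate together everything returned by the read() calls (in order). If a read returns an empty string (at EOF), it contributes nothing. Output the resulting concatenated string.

Answer: AFVHZ9LASTBWW

Derivation:
After 1 (seek(-11, END)): offset=11
After 2 (seek(-12, END)): offset=10
After 3 (read(5)): returned 'AFVHZ', offset=15
After 4 (read(8)): returned '9LASTBW', offset=22
After 5 (seek(-1, CUR)): offset=21
After 6 (read(8)): returned 'W', offset=22
After 7 (tell()): offset=22
After 8 (read(8)): returned '', offset=22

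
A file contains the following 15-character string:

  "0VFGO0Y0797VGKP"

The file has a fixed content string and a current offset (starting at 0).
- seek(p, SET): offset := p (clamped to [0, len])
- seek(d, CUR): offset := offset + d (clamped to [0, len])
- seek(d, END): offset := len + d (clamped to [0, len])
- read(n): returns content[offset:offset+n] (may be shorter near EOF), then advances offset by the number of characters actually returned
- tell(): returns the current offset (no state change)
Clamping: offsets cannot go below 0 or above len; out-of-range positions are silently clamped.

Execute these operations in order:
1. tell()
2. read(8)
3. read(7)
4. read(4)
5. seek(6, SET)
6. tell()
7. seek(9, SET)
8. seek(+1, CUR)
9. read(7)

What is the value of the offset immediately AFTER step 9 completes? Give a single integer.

After 1 (tell()): offset=0
After 2 (read(8)): returned '0VFGO0Y0', offset=8
After 3 (read(7)): returned '797VGKP', offset=15
After 4 (read(4)): returned '', offset=15
After 5 (seek(6, SET)): offset=6
After 6 (tell()): offset=6
After 7 (seek(9, SET)): offset=9
After 8 (seek(+1, CUR)): offset=10
After 9 (read(7)): returned '7VGKP', offset=15

Answer: 15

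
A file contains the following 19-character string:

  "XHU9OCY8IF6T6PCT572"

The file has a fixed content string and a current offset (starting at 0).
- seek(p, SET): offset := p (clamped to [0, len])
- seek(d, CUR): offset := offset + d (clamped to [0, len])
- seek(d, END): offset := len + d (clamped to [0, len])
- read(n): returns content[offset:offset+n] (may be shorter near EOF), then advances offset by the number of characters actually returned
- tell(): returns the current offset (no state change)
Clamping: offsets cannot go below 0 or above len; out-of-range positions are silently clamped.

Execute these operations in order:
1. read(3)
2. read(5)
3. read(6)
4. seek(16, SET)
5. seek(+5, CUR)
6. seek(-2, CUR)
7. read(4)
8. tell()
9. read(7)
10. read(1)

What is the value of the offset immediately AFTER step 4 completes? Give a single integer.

Answer: 16

Derivation:
After 1 (read(3)): returned 'XHU', offset=3
After 2 (read(5)): returned '9OCY8', offset=8
After 3 (read(6)): returned 'IF6T6P', offset=14
After 4 (seek(16, SET)): offset=16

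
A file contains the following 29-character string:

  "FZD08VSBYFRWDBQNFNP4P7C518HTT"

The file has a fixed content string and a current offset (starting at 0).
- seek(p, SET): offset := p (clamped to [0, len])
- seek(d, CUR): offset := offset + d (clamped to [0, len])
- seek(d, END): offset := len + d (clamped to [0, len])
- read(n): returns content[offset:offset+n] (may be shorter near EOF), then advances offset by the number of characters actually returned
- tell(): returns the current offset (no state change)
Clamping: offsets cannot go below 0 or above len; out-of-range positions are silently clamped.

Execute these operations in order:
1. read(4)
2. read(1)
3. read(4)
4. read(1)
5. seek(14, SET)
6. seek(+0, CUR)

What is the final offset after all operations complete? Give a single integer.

Answer: 14

Derivation:
After 1 (read(4)): returned 'FZD0', offset=4
After 2 (read(1)): returned '8', offset=5
After 3 (read(4)): returned 'VSBY', offset=9
After 4 (read(1)): returned 'F', offset=10
After 5 (seek(14, SET)): offset=14
After 6 (seek(+0, CUR)): offset=14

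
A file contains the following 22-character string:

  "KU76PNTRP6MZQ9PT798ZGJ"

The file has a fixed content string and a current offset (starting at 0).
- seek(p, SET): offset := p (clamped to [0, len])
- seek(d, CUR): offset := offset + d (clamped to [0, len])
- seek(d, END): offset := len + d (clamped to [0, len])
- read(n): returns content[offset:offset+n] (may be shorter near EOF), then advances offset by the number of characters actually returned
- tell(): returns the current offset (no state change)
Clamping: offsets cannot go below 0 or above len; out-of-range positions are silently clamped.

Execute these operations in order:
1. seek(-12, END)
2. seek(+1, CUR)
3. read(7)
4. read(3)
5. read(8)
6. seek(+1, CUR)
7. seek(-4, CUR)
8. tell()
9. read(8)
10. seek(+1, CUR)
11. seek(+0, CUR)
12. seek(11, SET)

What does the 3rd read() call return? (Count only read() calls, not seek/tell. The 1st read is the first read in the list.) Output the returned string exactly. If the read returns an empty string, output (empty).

Answer: J

Derivation:
After 1 (seek(-12, END)): offset=10
After 2 (seek(+1, CUR)): offset=11
After 3 (read(7)): returned 'ZQ9PT79', offset=18
After 4 (read(3)): returned '8ZG', offset=21
After 5 (read(8)): returned 'J', offset=22
After 6 (seek(+1, CUR)): offset=22
After 7 (seek(-4, CUR)): offset=18
After 8 (tell()): offset=18
After 9 (read(8)): returned '8ZGJ', offset=22
After 10 (seek(+1, CUR)): offset=22
After 11 (seek(+0, CUR)): offset=22
After 12 (seek(11, SET)): offset=11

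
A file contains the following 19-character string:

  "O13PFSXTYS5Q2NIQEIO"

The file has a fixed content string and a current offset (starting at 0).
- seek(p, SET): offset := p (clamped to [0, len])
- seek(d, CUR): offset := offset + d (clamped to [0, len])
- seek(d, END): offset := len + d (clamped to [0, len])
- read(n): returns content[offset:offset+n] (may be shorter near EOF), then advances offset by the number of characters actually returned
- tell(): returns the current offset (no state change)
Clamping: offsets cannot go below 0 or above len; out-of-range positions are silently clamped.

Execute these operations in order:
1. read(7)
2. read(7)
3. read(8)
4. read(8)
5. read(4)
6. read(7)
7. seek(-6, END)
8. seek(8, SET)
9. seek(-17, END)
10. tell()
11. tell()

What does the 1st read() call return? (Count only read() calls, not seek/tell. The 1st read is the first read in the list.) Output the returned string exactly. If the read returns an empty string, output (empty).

Answer: O13PFSX

Derivation:
After 1 (read(7)): returned 'O13PFSX', offset=7
After 2 (read(7)): returned 'TYS5Q2N', offset=14
After 3 (read(8)): returned 'IQEIO', offset=19
After 4 (read(8)): returned '', offset=19
After 5 (read(4)): returned '', offset=19
After 6 (read(7)): returned '', offset=19
After 7 (seek(-6, END)): offset=13
After 8 (seek(8, SET)): offset=8
After 9 (seek(-17, END)): offset=2
After 10 (tell()): offset=2
After 11 (tell()): offset=2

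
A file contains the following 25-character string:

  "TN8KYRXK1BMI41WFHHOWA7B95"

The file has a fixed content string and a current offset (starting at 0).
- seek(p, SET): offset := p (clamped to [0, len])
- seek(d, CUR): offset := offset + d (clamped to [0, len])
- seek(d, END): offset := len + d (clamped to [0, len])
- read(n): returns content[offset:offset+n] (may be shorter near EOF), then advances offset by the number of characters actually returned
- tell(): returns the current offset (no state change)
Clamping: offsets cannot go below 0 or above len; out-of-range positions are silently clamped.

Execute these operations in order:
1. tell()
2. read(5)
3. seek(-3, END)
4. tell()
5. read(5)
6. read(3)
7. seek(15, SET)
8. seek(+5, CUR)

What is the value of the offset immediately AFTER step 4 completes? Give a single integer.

After 1 (tell()): offset=0
After 2 (read(5)): returned 'TN8KY', offset=5
After 3 (seek(-3, END)): offset=22
After 4 (tell()): offset=22

Answer: 22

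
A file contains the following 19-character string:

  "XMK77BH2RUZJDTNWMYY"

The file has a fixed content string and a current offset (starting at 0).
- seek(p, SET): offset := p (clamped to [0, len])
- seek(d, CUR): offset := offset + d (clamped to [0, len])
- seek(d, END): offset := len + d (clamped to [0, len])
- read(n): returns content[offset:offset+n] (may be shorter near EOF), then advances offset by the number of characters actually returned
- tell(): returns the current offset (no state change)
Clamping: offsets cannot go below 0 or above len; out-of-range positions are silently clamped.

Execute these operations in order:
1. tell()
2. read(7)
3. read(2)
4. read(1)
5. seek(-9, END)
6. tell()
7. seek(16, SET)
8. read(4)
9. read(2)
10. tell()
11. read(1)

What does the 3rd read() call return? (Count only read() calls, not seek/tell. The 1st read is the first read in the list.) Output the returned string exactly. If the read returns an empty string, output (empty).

After 1 (tell()): offset=0
After 2 (read(7)): returned 'XMK77BH', offset=7
After 3 (read(2)): returned '2R', offset=9
After 4 (read(1)): returned 'U', offset=10
After 5 (seek(-9, END)): offset=10
After 6 (tell()): offset=10
After 7 (seek(16, SET)): offset=16
After 8 (read(4)): returned 'MYY', offset=19
After 9 (read(2)): returned '', offset=19
After 10 (tell()): offset=19
After 11 (read(1)): returned '', offset=19

Answer: U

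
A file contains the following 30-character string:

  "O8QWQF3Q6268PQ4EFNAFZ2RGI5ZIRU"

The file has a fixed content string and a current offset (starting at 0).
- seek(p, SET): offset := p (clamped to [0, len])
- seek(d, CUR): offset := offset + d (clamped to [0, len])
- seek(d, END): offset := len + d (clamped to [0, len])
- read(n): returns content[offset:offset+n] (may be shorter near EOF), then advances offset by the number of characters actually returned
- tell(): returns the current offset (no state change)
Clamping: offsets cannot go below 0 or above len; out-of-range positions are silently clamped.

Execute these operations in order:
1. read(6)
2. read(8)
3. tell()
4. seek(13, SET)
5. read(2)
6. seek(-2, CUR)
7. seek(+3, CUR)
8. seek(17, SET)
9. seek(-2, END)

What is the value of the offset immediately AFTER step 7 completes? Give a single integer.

Answer: 16

Derivation:
After 1 (read(6)): returned 'O8QWQF', offset=6
After 2 (read(8)): returned '3Q6268PQ', offset=14
After 3 (tell()): offset=14
After 4 (seek(13, SET)): offset=13
After 5 (read(2)): returned 'Q4', offset=15
After 6 (seek(-2, CUR)): offset=13
After 7 (seek(+3, CUR)): offset=16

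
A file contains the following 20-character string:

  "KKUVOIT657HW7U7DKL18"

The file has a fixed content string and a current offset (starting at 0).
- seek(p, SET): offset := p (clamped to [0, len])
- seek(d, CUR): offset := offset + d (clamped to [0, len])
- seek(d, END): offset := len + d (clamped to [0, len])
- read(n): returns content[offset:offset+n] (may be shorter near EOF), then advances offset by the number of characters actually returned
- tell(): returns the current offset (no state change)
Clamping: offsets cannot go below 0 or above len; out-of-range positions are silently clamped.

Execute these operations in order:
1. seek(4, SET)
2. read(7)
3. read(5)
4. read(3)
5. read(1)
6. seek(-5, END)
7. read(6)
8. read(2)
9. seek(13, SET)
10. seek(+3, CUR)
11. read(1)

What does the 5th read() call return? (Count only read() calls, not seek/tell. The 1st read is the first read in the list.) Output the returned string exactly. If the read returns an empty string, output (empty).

After 1 (seek(4, SET)): offset=4
After 2 (read(7)): returned 'OIT657H', offset=11
After 3 (read(5)): returned 'W7U7D', offset=16
After 4 (read(3)): returned 'KL1', offset=19
After 5 (read(1)): returned '8', offset=20
After 6 (seek(-5, END)): offset=15
After 7 (read(6)): returned 'DKL18', offset=20
After 8 (read(2)): returned '', offset=20
After 9 (seek(13, SET)): offset=13
After 10 (seek(+3, CUR)): offset=16
After 11 (read(1)): returned 'K', offset=17

Answer: DKL18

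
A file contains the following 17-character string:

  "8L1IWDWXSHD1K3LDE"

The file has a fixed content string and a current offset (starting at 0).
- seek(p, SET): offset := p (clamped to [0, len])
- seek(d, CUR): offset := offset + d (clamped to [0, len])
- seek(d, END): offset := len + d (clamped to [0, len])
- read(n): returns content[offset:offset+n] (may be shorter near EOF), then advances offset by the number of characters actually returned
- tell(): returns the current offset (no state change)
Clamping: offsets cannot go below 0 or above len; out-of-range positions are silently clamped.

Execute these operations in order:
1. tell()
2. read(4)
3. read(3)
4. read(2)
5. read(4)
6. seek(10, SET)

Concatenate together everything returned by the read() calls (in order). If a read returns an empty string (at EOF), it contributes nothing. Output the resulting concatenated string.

After 1 (tell()): offset=0
After 2 (read(4)): returned '8L1I', offset=4
After 3 (read(3)): returned 'WDW', offset=7
After 4 (read(2)): returned 'XS', offset=9
After 5 (read(4)): returned 'HD1K', offset=13
After 6 (seek(10, SET)): offset=10

Answer: 8L1IWDWXSHD1K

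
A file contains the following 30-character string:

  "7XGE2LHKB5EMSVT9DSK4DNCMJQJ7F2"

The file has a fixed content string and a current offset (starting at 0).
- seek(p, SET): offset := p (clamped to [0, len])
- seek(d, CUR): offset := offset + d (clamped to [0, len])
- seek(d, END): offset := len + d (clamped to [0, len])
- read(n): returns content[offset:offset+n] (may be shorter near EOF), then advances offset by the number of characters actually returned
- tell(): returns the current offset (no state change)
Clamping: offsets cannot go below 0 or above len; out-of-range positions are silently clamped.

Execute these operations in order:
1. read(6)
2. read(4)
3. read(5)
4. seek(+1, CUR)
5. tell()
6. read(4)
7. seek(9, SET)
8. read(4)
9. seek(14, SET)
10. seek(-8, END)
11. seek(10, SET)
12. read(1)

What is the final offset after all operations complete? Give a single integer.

Answer: 11

Derivation:
After 1 (read(6)): returned '7XGE2L', offset=6
After 2 (read(4)): returned 'HKB5', offset=10
After 3 (read(5)): returned 'EMSVT', offset=15
After 4 (seek(+1, CUR)): offset=16
After 5 (tell()): offset=16
After 6 (read(4)): returned 'DSK4', offset=20
After 7 (seek(9, SET)): offset=9
After 8 (read(4)): returned '5EMS', offset=13
After 9 (seek(14, SET)): offset=14
After 10 (seek(-8, END)): offset=22
After 11 (seek(10, SET)): offset=10
After 12 (read(1)): returned 'E', offset=11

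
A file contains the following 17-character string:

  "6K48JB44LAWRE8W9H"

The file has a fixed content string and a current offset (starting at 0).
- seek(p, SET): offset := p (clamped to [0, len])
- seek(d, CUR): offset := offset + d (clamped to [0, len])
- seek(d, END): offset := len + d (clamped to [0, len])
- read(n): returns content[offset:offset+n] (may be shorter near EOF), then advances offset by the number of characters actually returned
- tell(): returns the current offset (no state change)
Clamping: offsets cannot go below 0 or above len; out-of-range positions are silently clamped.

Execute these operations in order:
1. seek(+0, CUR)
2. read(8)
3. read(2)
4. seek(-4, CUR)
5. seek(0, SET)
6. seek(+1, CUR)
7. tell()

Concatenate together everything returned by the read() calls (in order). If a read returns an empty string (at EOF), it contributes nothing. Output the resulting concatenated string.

After 1 (seek(+0, CUR)): offset=0
After 2 (read(8)): returned '6K48JB44', offset=8
After 3 (read(2)): returned 'LA', offset=10
After 4 (seek(-4, CUR)): offset=6
After 5 (seek(0, SET)): offset=0
After 6 (seek(+1, CUR)): offset=1
After 7 (tell()): offset=1

Answer: 6K48JB44LA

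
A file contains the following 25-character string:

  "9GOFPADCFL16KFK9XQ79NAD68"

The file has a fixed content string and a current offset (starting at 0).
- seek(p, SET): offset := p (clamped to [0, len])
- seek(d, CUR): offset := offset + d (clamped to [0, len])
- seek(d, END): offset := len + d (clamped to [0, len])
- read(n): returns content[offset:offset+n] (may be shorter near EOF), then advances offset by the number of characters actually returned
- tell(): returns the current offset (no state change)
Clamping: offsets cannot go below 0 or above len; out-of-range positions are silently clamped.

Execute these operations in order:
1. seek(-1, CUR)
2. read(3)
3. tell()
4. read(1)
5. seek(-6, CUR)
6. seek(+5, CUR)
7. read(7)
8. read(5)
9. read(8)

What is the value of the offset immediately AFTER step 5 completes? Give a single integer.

Answer: 0

Derivation:
After 1 (seek(-1, CUR)): offset=0
After 2 (read(3)): returned '9GO', offset=3
After 3 (tell()): offset=3
After 4 (read(1)): returned 'F', offset=4
After 5 (seek(-6, CUR)): offset=0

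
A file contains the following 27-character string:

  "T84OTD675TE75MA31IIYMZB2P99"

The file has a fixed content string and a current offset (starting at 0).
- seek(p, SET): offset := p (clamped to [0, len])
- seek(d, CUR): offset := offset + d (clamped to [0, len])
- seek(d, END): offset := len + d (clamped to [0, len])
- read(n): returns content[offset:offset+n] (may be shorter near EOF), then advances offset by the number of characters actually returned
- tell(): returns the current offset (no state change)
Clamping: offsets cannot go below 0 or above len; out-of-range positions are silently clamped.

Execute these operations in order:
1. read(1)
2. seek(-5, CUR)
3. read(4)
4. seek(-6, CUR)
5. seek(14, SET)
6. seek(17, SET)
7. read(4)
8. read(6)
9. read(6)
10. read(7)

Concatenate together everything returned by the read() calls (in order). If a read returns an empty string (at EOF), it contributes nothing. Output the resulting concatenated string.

After 1 (read(1)): returned 'T', offset=1
After 2 (seek(-5, CUR)): offset=0
After 3 (read(4)): returned 'T84O', offset=4
After 4 (seek(-6, CUR)): offset=0
After 5 (seek(14, SET)): offset=14
After 6 (seek(17, SET)): offset=17
After 7 (read(4)): returned 'IIYM', offset=21
After 8 (read(6)): returned 'ZB2P99', offset=27
After 9 (read(6)): returned '', offset=27
After 10 (read(7)): returned '', offset=27

Answer: TT84OIIYMZB2P99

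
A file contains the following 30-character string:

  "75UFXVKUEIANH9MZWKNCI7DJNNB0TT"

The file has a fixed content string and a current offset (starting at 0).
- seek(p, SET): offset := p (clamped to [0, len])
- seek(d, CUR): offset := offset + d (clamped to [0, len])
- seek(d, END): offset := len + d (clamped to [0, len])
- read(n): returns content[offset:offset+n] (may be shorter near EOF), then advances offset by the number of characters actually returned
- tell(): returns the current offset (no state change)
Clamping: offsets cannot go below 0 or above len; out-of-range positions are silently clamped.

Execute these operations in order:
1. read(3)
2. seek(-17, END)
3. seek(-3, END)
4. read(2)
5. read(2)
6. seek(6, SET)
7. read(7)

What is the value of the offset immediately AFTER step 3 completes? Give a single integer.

Answer: 27

Derivation:
After 1 (read(3)): returned '75U', offset=3
After 2 (seek(-17, END)): offset=13
After 3 (seek(-3, END)): offset=27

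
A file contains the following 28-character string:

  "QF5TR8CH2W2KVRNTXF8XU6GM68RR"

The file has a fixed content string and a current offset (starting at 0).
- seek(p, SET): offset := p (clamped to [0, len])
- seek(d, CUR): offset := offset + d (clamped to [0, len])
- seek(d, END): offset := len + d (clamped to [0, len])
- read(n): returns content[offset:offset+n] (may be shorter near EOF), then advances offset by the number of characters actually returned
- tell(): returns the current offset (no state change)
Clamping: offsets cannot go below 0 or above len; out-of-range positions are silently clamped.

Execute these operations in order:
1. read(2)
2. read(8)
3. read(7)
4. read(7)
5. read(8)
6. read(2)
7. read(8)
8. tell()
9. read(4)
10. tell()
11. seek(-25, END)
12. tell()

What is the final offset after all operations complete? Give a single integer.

Answer: 3

Derivation:
After 1 (read(2)): returned 'QF', offset=2
After 2 (read(8)): returned '5TR8CH2W', offset=10
After 3 (read(7)): returned '2KVRNTX', offset=17
After 4 (read(7)): returned 'F8XU6GM', offset=24
After 5 (read(8)): returned '68RR', offset=28
After 6 (read(2)): returned '', offset=28
After 7 (read(8)): returned '', offset=28
After 8 (tell()): offset=28
After 9 (read(4)): returned '', offset=28
After 10 (tell()): offset=28
After 11 (seek(-25, END)): offset=3
After 12 (tell()): offset=3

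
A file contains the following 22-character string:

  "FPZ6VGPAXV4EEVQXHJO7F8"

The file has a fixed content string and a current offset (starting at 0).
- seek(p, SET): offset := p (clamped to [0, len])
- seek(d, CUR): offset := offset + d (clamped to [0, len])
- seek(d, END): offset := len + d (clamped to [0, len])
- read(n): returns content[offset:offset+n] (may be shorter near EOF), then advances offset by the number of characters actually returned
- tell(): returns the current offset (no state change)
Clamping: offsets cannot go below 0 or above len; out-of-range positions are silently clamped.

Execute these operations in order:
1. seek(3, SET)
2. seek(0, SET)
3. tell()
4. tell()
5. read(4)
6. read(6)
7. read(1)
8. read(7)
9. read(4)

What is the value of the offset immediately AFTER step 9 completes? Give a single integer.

After 1 (seek(3, SET)): offset=3
After 2 (seek(0, SET)): offset=0
After 3 (tell()): offset=0
After 4 (tell()): offset=0
After 5 (read(4)): returned 'FPZ6', offset=4
After 6 (read(6)): returned 'VGPAXV', offset=10
After 7 (read(1)): returned '4', offset=11
After 8 (read(7)): returned 'EEVQXHJ', offset=18
After 9 (read(4)): returned 'O7F8', offset=22

Answer: 22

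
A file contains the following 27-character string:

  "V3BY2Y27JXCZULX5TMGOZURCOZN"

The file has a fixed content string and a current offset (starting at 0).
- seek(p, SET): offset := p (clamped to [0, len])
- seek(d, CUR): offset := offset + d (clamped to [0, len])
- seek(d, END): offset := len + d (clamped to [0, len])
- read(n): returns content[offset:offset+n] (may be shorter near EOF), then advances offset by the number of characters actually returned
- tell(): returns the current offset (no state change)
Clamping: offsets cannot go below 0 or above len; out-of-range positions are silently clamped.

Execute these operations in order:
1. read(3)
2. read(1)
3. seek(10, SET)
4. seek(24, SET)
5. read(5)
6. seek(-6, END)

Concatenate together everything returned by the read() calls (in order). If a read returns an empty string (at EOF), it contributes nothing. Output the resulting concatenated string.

Answer: V3BYOZN

Derivation:
After 1 (read(3)): returned 'V3B', offset=3
After 2 (read(1)): returned 'Y', offset=4
After 3 (seek(10, SET)): offset=10
After 4 (seek(24, SET)): offset=24
After 5 (read(5)): returned 'OZN', offset=27
After 6 (seek(-6, END)): offset=21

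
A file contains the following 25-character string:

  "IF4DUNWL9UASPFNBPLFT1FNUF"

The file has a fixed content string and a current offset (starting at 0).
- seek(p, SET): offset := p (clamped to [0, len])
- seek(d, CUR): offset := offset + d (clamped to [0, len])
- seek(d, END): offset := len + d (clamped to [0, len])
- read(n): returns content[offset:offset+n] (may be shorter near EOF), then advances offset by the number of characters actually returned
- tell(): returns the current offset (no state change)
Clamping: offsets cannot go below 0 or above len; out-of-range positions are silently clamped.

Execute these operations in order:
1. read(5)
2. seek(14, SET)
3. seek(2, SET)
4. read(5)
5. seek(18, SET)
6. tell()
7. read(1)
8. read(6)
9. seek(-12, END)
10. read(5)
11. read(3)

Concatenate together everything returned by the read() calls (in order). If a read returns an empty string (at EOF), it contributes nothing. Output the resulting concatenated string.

Answer: IF4DU4DUNWFT1FNUFFNBPLFT1

Derivation:
After 1 (read(5)): returned 'IF4DU', offset=5
After 2 (seek(14, SET)): offset=14
After 3 (seek(2, SET)): offset=2
After 4 (read(5)): returned '4DUNW', offset=7
After 5 (seek(18, SET)): offset=18
After 6 (tell()): offset=18
After 7 (read(1)): returned 'F', offset=19
After 8 (read(6)): returned 'T1FNUF', offset=25
After 9 (seek(-12, END)): offset=13
After 10 (read(5)): returned 'FNBPL', offset=18
After 11 (read(3)): returned 'FT1', offset=21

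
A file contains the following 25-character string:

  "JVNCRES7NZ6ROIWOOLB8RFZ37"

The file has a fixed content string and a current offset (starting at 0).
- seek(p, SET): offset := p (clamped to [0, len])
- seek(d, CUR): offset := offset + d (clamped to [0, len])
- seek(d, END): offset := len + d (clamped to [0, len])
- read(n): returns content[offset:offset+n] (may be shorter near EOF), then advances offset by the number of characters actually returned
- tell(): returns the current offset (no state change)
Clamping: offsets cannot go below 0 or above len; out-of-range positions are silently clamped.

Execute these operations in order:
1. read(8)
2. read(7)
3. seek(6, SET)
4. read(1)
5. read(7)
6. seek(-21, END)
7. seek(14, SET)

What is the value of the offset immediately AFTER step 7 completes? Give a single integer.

Answer: 14

Derivation:
After 1 (read(8)): returned 'JVNCRES7', offset=8
After 2 (read(7)): returned 'NZ6ROIW', offset=15
After 3 (seek(6, SET)): offset=6
After 4 (read(1)): returned 'S', offset=7
After 5 (read(7)): returned '7NZ6ROI', offset=14
After 6 (seek(-21, END)): offset=4
After 7 (seek(14, SET)): offset=14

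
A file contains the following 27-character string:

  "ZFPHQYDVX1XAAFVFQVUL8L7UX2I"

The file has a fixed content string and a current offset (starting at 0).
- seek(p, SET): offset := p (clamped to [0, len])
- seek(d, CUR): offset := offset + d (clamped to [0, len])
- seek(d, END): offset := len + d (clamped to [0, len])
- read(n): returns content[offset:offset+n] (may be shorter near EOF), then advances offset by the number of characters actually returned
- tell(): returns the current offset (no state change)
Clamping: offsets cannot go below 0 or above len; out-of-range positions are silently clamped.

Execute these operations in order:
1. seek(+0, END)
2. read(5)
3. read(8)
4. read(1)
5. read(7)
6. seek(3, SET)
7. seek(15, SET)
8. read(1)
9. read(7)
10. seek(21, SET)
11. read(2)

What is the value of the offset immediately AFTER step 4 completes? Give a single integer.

After 1 (seek(+0, END)): offset=27
After 2 (read(5)): returned '', offset=27
After 3 (read(8)): returned '', offset=27
After 4 (read(1)): returned '', offset=27

Answer: 27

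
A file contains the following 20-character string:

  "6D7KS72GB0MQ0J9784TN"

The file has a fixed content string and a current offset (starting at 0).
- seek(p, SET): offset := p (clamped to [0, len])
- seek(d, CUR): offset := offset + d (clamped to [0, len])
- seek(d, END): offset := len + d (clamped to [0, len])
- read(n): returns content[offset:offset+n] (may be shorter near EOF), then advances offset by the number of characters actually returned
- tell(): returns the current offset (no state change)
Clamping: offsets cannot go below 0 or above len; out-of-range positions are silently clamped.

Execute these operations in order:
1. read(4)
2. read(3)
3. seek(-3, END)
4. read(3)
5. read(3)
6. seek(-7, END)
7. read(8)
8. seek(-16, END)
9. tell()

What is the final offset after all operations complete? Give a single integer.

Answer: 4

Derivation:
After 1 (read(4)): returned '6D7K', offset=4
After 2 (read(3)): returned 'S72', offset=7
After 3 (seek(-3, END)): offset=17
After 4 (read(3)): returned '4TN', offset=20
After 5 (read(3)): returned '', offset=20
After 6 (seek(-7, END)): offset=13
After 7 (read(8)): returned 'J9784TN', offset=20
After 8 (seek(-16, END)): offset=4
After 9 (tell()): offset=4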